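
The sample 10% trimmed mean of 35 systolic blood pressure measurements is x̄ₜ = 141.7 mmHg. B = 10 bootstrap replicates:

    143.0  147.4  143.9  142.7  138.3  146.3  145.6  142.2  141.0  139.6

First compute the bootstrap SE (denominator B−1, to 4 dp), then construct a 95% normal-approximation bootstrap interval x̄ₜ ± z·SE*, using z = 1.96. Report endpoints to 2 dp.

(136.00, 147.40)

Mean of replicates = 143.0000; sum of squared deviations = 76.2000; SE* = √(76.2000/9) = 2.9098
Margin = 1.96 × 2.9098 = 5.703
Interval: 141.7 ± 5.703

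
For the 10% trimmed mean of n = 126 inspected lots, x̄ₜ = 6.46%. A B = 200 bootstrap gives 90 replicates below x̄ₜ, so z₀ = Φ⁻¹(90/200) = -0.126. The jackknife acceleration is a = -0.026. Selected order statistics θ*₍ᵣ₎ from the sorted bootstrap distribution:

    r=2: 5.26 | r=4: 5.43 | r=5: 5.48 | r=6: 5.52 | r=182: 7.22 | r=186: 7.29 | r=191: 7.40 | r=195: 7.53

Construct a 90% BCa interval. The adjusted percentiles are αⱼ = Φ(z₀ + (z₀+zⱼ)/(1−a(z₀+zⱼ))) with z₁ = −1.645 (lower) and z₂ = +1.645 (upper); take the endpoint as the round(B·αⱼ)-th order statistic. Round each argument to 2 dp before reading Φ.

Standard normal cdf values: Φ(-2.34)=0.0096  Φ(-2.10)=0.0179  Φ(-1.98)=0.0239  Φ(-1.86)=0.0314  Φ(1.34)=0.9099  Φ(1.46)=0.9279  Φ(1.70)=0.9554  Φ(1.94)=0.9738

Lower: z₀ + z₁ = -0.126 + (-1.645) = -1.771; 1 − a(z₀+z₁) = 1 − (-0.026)(-1.771) = 0.9540; argument = -0.126 + (-1.771)/0.9540 = -1.9825 → -1.98.
α₁ = Φ(-1.98) = 0.0239; rank = round(200 × 0.0239) = 5; θ*₍5₎ = 5.48.
Upper: z₀ + z₂ = 1.519; 1 − a(z₀+z₂) = 1.0395; argument = 1.3353 → 1.34; α₂ = 0.9099; rank = 182; θ*₍182₎ = 7.22.

(5.48, 7.22)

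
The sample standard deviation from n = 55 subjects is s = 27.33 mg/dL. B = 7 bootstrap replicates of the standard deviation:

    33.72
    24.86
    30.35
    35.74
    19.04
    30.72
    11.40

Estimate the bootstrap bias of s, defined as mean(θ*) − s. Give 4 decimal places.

bias = −0.7829

mean(θ*) = (33.72 + 24.86 + 30.35 + 35.74 + 19.04 + 30.72 + 11.40) / 7 = 26.54714
bias = 26.54714 − 27.33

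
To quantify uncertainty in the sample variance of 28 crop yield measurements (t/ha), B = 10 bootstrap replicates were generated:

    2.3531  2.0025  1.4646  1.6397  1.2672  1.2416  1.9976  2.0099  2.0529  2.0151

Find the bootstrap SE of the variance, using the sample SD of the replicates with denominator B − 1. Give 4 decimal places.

SE* = 0.3762

Bootstrap SE is the standard deviation of the 10 replicate variances.
Mean of replicates: (2.3531 + 2.0025 + 1.4646 + 1.6397 + 1.2672 + 1.2416 + 1.9976 + 2.0099 + 2.0529 + 2.0151) / 10 = 18.04420 / 10 = 1.80442
Sum of squared deviations: (+0.54868)² + (+0.19808)² + (−0.33982)² + (−0.16472)² + (−0.53722)² + (−0.56282)² + (+0.19318)² + (+0.20548)² + (+0.24848)² + (+0.21068)² = 1.27394
Variance = 1.27394 / 9 = 0.14155
SE* = √0.14155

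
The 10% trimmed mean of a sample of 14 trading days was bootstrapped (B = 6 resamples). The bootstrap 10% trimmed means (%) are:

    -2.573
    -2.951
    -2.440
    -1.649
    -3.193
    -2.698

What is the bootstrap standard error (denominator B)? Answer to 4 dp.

Bootstrap SE is the standard deviation of the 6 replicate 10% trimmed means.
Mean of replicates: ((-2.573) + (-2.951) + (-2.440) + (-1.649) + (-3.193) + (-2.698)) / 6 = -15.50400 / 6 = -2.58400
Sum of squared deviations: (+0.01100)² + (−0.36700)² + (+0.14400)² + (+0.93500)² + (−0.60900)² + (−0.11400)² = 1.41365
Variance = 1.41365 / 6 = 0.23561
SE* = √0.23561

SE* = 0.4854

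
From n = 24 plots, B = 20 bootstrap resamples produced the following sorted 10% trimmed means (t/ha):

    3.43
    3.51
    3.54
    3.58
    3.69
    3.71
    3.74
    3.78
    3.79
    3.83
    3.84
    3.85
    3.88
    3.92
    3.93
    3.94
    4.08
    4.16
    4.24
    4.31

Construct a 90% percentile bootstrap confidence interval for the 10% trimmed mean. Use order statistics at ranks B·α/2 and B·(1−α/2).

(3.43, 4.24)

α = 0.10; lower rank = 20 × 0.050 = 1; upper rank = 20 × 0.950 = 19.
The 1st smallest replicate is 3.43; the 19th is 4.24.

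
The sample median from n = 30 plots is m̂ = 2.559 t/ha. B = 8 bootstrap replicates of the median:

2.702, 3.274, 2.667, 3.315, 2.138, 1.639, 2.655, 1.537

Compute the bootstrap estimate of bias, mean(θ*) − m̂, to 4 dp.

bias = −0.0681

mean(θ*) = (2.702 + 3.274 + 2.667 + 3.315 + 2.138 + 1.639 + 2.655 + 1.537) / 8 = 2.49087
bias = 2.49087 − 2.559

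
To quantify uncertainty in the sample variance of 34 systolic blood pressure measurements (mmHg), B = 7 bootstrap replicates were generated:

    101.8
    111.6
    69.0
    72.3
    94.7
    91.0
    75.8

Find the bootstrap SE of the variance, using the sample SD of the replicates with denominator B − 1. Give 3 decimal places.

Bootstrap SE is the standard deviation of the 7 replicate variances.
Mean of replicates: (101.8 + 111.6 + 69.0 + 72.3 + 94.7 + 91.0 + 75.8) / 7 = 616.2000 / 7 = 88.0286
Sum of squared deviations: (+13.7714)² + (+23.5714)² + (−19.0286)² + (−15.7286)² + (+6.6714)² + (+2.9714)² + (−12.2286)² = 1557.6143
Variance = 1557.6143 / 6 = 259.6024
SE* = √259.6024

SE* = 16.112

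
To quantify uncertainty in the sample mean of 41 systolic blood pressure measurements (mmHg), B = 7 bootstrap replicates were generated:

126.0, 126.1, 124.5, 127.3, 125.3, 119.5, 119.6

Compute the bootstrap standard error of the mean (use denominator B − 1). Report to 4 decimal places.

Bootstrap SE is the standard deviation of the 7 replicate means.
Mean of replicates: (126.0 + 126.1 + 124.5 + 127.3 + 125.3 + 119.5 + 119.6) / 7 = 868.30000 / 7 = 124.04286
Sum of squared deviations: (+1.95714)² + (+2.05714)² + (+0.45714)² + (+3.25714)² + (+1.25714)² + (−4.54286)² + (−4.44286)² = 60.83714
Variance = 60.83714 / 6 = 10.13952
SE* = √10.13952

SE* = 3.1843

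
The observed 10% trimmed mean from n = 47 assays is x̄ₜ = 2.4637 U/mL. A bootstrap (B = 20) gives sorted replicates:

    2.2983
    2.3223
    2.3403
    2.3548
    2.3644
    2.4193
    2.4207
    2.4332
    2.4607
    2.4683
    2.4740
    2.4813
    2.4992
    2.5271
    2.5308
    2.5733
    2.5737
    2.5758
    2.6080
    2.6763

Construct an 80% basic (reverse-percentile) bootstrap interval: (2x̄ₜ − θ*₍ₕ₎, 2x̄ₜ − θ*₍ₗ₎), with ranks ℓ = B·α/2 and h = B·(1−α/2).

(2.3516, 2.6051)

Percentile endpoints at ranks 2 and 18: θ*₍2₎ = 2.3223, θ*₍18₎ = 2.5758.
Basic interval reflects these around x̄ₜ:
  lower = 2 × 2.4637 − 2.5758 = 2.3516
  upper = 2 × 2.4637 − 2.3223 = 2.6051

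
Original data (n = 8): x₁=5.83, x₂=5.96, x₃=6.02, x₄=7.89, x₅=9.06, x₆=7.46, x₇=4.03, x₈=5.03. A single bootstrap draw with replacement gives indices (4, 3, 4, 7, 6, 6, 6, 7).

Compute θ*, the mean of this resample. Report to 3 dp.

θ* = 6.530

Resample values: 7.89, 6.02, 7.89, 4.03, 7.46, 7.46, 7.46, 4.03.
Mean = (7.89 + 6.02 + 7.89 + 4.03 + 7.46 + 7.46 + 7.46 + 4.03) / 8 = 52.240 / 8 = 6.530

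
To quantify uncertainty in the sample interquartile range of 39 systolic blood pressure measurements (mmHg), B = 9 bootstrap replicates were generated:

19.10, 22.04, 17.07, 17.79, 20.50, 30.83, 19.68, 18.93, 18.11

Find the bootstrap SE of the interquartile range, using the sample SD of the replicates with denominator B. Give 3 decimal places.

Bootstrap SE is the standard deviation of the 9 replicate interquartile ranges.
Mean of replicates: (19.10 + 22.04 + 17.07 + 17.79 + 20.50 + 30.83 + 19.68 + 18.93 + 18.11) / 9 = 184.0500 / 9 = 20.4500
Sum of squared deviations: (−1.3500)² + (+1.5900)² + (−3.3800)² + (−2.6600)² + (+0.0500)² + (+10.3800)² + (−0.7700)² + (−1.5200)² + (−2.3400)² = 138.9764
Variance = 138.9764 / 9 = 15.4418
SE* = √15.4418

SE* = 3.930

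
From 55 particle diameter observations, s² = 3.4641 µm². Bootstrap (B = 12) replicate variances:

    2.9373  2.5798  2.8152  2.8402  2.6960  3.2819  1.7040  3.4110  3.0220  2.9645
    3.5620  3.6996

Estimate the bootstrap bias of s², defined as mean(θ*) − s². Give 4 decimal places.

bias = −0.5046

mean(θ*) = (2.9373 + 2.5798 + 2.8152 + 2.8402 + 2.6960 + 3.2819 + 1.7040 + 3.4110 + 3.0220 + 2.9645 + 3.5620 + 3.6996) / 12 = 2.95946
bias = 2.95946 − 3.4641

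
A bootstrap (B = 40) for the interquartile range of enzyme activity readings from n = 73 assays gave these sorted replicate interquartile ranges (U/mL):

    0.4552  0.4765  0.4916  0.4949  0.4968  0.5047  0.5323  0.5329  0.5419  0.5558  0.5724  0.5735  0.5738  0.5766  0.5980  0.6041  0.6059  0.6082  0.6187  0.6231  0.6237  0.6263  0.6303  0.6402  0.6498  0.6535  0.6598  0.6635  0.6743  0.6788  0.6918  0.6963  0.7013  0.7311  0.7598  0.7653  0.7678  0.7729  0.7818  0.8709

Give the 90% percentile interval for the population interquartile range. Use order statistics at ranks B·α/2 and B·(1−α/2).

α = 0.10; lower rank = 40 × 0.050 = 2; upper rank = 40 × 0.950 = 38.
The 2nd smallest replicate is 0.4765; the 38th is 0.7729.

(0.4765, 0.7729)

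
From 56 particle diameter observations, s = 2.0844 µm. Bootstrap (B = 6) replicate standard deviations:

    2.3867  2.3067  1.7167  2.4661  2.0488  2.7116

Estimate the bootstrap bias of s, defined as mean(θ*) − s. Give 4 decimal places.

bias = +0.1884

mean(θ*) = (2.3867 + 2.3067 + 1.7167 + 2.4661 + 2.0488 + 2.7116) / 6 = 2.27277
bias = 2.27277 − 2.0844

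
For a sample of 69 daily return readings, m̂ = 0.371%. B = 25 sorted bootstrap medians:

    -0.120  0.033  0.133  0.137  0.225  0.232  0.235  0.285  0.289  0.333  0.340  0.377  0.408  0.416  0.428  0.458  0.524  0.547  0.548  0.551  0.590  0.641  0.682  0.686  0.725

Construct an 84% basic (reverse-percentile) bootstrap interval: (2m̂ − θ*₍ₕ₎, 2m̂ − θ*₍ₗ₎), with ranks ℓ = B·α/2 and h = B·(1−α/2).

Percentile endpoints at ranks 2 and 23: θ*₍2₎ = 0.033, θ*₍23₎ = 0.682.
Basic interval reflects these around m̂:
  lower = 2 × 0.371 − 0.682 = 0.060
  upper = 2 × 0.371 − 0.033 = 0.709

(0.060, 0.709)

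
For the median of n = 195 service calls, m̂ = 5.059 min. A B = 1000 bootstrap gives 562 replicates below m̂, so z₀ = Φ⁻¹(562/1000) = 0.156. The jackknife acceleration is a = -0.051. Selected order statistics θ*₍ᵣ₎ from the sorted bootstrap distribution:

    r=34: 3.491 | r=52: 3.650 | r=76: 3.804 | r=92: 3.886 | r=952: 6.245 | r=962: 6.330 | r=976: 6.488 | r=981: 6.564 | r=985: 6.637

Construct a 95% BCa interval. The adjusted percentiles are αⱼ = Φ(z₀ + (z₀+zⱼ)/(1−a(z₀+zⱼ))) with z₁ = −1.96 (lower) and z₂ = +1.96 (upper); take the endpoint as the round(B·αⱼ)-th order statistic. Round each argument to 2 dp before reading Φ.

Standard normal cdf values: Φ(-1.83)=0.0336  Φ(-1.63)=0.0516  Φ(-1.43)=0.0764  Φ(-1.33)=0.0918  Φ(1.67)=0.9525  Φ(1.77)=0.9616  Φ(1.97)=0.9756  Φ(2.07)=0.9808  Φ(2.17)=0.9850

Lower: z₀ + z₁ = 0.156 + (-1.960) = -1.804; 1 − a(z₀+z₁) = 1 − (-0.051)(-1.804) = 0.9080; argument = 0.156 + (-1.804)/0.9080 = -1.8308 → -1.83.
α₁ = Φ(-1.83) = 0.0336; rank = round(1000 × 0.0336) = 34; θ*₍34₎ = 3.491.
Upper: z₀ + z₂ = 2.116; 1 − a(z₀+z₂) = 1.1079; argument = 2.0659 → 2.07; α₂ = 0.9808; rank = 981; θ*₍981₎ = 6.564.

(3.491, 6.564)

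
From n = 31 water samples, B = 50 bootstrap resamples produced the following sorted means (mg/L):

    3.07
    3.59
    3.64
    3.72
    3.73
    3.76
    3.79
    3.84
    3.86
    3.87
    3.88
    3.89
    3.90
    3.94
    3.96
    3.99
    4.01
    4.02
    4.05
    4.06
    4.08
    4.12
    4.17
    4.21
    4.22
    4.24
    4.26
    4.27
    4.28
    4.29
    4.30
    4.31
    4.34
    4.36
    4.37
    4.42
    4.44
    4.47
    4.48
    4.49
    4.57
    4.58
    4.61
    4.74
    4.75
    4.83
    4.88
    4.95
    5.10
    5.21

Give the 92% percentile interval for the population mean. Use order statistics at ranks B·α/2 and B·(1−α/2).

(3.59, 4.95)

α = 0.08; lower rank = 50 × 0.040 = 2; upper rank = 50 × 0.960 = 48.
The 2nd smallest replicate is 3.59; the 48th is 4.95.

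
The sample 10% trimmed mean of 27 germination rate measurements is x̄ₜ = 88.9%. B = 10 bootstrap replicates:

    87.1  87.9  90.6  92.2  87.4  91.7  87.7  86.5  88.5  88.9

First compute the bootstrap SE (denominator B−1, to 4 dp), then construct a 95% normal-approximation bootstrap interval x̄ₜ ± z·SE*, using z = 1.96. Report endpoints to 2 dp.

(85.01, 92.79)

Mean of replicates = 88.8500; sum of squared deviations = 35.4450; SE* = √(35.4450/9) = 1.9845
Margin = 1.96 × 1.9845 = 3.890
Interval: 88.9 ± 3.890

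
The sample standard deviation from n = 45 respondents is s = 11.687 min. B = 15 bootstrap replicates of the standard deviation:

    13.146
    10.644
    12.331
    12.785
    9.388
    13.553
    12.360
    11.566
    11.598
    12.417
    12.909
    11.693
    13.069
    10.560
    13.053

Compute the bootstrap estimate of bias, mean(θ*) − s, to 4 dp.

mean(θ*) = (13.146 + 10.644 + 12.331 + 12.785 + 9.388 + 13.553 + 12.360 + 11.566 + 11.598 + 12.417 + 12.909 + 11.693 + 13.069 + 10.560 + 13.053) / 15 = 12.07147
bias = 12.07147 − 11.687

bias = +0.3845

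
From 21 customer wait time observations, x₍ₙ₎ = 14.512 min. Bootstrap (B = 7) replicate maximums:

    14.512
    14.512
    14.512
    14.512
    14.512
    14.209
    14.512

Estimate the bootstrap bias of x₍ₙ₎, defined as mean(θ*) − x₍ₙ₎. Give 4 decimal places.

bias = −0.0433

mean(θ*) = (14.512 + 14.512 + 14.512 + 14.512 + 14.512 + 14.209 + 14.512) / 7 = 14.46871
bias = 14.46871 − 14.512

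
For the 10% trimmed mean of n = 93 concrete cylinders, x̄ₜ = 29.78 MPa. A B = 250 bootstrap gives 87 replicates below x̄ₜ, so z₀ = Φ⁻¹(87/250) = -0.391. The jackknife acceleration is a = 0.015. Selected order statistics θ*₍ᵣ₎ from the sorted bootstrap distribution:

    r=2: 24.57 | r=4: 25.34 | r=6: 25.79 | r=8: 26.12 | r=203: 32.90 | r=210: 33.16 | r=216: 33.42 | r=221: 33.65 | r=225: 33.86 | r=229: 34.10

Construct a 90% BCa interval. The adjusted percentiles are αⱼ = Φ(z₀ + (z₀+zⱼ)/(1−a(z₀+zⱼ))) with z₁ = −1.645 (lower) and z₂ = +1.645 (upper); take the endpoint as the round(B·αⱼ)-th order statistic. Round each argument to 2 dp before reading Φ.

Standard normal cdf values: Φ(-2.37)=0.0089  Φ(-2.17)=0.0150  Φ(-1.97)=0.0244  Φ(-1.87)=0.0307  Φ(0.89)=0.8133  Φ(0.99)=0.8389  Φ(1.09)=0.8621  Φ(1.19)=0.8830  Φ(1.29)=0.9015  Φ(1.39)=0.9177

(24.57, 32.90)

Lower: z₀ + z₁ = -0.391 + (-1.645) = -2.036; 1 − a(z₀+z₁) = 1 − (0.015)(-2.036) = 1.0305; argument = -0.391 + (-2.036)/1.0305 = -2.3667 → -2.37.
α₁ = Φ(-2.37) = 0.0089; rank = round(250 × 0.0089) = 2; θ*₍2₎ = 24.57.
Upper: z₀ + z₂ = 1.254; 1 − a(z₀+z₂) = 0.9812; argument = 0.8870 → 0.89; α₂ = 0.8133; rank = 203; θ*₍203₎ = 32.90.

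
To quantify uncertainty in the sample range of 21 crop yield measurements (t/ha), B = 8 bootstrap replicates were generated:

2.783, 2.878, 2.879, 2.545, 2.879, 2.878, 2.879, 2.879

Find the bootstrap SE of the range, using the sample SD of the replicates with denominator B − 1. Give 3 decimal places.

SE* = 0.118

Bootstrap SE is the standard deviation of the 8 replicate ranges.
Mean of replicates: (2.783 + 2.878 + 2.879 + 2.545 + 2.879 + 2.878 + 2.879 + 2.879) / 8 = 22.6000 / 8 = 2.8250
Sum of squared deviations: (−0.0420)² + (+0.0530)² + (+0.0540)² + (−0.2800)² + (+0.0540)² + (+0.0530)² + (+0.0540)² + (+0.0540)² = 0.0974
Variance = 0.0974 / 7 = 0.0139
SE* = √0.0139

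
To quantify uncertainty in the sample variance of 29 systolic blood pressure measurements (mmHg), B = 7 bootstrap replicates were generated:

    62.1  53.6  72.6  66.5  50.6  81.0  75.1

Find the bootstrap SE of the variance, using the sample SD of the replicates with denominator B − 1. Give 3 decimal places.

SE* = 11.238

Bootstrap SE is the standard deviation of the 7 replicate variances.
Mean of replicates: (62.1 + 53.6 + 72.6 + 66.5 + 50.6 + 81.0 + 75.1) / 7 = 461.5000 / 7 = 65.9286
Sum of squared deviations: (−3.8286)² + (−12.3286)² + (+6.6714)² + (+0.5714)² + (−15.3286)² + (+15.0714)² + (+9.1714)² = 757.7143
Variance = 757.7143 / 6 = 126.2857
SE* = √126.2857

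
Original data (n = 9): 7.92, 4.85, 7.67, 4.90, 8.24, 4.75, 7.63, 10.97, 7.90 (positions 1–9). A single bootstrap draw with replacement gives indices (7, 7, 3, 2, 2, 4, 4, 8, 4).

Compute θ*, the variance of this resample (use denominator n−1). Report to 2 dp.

θ* = 4.63

Resample values: 7.63, 7.63, 7.67, 4.85, 4.85, 4.90, 4.90, 10.97, 4.90.
Mean = 6.4778; sum of squared deviations = 37.0242
s² = 37.0242 / 8 = 4.6280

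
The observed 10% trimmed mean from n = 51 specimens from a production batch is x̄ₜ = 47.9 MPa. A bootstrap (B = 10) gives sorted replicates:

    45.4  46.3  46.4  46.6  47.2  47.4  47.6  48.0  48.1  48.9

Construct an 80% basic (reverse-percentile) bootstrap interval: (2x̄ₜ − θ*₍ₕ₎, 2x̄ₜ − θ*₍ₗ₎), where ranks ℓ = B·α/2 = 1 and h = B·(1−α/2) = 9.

Percentile endpoints at ranks 1 and 9: θ*₍1₎ = 45.4, θ*₍9₎ = 48.1.
Basic interval reflects these around x̄ₜ:
  lower = 2 × 47.9 − 48.1 = 47.7
  upper = 2 × 47.9 − 45.4 = 50.4

(47.7, 50.4)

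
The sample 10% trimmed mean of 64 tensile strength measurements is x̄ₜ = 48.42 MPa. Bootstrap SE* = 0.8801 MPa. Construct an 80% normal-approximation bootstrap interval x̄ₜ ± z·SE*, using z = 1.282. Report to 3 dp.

(47.292, 49.548)

Margin = 1.282 × 0.8801 = 1.1283
Interval: 48.42 ± 1.1283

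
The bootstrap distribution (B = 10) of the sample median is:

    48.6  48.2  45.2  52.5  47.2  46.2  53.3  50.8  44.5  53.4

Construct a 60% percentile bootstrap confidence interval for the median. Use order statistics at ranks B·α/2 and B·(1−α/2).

(45.2, 52.5)

Sorted replicates: 44.5, 45.2, 46.2, 47.2, 48.2, 48.6, 50.8, 52.5, 53.3, 53.4
α = 0.40; lower rank = 10 × 0.200 = 2; upper rank = 10 × 0.800 = 8.
The 2nd smallest replicate is 45.2; the 8th is 52.5.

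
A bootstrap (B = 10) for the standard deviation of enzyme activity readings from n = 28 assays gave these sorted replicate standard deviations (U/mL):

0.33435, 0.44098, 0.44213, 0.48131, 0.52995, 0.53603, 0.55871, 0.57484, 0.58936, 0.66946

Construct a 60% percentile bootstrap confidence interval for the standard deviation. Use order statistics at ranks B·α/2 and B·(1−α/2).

α = 0.40; lower rank = 10 × 0.200 = 2; upper rank = 10 × 0.800 = 8.
The 2nd smallest replicate is 0.44098; the 8th is 0.57484.

(0.44098, 0.57484)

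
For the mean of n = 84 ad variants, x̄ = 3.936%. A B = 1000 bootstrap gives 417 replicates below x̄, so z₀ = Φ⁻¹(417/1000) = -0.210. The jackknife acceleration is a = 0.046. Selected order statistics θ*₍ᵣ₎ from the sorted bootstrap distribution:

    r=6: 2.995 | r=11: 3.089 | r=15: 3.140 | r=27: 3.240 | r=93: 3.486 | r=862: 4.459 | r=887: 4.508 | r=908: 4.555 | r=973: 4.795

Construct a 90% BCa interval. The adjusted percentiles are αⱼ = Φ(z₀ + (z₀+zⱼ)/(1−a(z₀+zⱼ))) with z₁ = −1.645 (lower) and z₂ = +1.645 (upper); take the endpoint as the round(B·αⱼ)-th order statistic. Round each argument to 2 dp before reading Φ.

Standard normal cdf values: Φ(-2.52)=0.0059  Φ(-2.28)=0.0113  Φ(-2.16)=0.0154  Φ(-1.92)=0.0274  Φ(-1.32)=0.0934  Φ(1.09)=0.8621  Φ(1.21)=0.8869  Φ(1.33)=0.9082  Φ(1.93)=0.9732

(3.240, 4.555)

Lower: z₀ + z₁ = -0.210 + (-1.645) = -1.855; 1 − a(z₀+z₁) = 1 − (0.046)(-1.855) = 1.0853; argument = -0.210 + (-1.855)/1.0853 = -1.9192 → -1.92.
α₁ = Φ(-1.92) = 0.0274; rank = round(1000 × 0.0274) = 27; θ*₍27₎ = 3.240.
Upper: z₀ + z₂ = 1.435; 1 − a(z₀+z₂) = 0.9340; argument = 1.3264 → 1.33; α₂ = 0.9082; rank = 908; θ*₍908₎ = 4.555.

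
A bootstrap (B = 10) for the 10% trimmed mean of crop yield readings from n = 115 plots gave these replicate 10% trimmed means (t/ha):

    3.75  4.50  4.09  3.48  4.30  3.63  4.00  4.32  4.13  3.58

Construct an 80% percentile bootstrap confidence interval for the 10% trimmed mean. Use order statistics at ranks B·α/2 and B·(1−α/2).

(3.48, 4.32)

Sorted replicates: 3.48, 3.58, 3.63, 3.75, 4.00, 4.09, 4.13, 4.30, 4.32, 4.50
α = 0.20; lower rank = 10 × 0.100 = 1; upper rank = 10 × 0.900 = 9.
The 1st smallest replicate is 3.48; the 9th is 4.32.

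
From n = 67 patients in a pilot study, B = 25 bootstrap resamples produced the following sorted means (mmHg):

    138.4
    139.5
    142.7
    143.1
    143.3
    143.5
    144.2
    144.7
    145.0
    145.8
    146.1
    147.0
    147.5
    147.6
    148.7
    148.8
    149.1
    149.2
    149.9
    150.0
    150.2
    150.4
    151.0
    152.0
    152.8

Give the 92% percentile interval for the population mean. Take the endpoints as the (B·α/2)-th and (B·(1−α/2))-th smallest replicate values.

(138.4, 152.0)

α = 0.08; lower rank = 25 × 0.040 = 1; upper rank = 25 × 0.960 = 24.
The 1st smallest replicate is 138.4; the 24th is 152.0.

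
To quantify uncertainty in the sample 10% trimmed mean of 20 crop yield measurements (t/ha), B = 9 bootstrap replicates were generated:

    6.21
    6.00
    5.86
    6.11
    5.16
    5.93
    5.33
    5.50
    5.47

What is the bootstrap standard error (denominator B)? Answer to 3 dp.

Bootstrap SE is the standard deviation of the 9 replicate 10% trimmed means.
Mean of replicates: (6.21 + 6.00 + 5.86 + 6.11 + 5.16 + 5.93 + 5.33 + 5.50 + 5.47) / 9 = 51.5700 / 9 = 5.7300
Sum of squared deviations: (+0.4800)² + (+0.2700)² + (+0.1300)² + (+0.3800)² + (−0.5700)² + (+0.2000)² + (−0.4000)² + (−0.2300)² + (−0.2600)² = 1.1100
Variance = 1.1100 / 9 = 0.1233
SE* = √0.1233

SE* = 0.351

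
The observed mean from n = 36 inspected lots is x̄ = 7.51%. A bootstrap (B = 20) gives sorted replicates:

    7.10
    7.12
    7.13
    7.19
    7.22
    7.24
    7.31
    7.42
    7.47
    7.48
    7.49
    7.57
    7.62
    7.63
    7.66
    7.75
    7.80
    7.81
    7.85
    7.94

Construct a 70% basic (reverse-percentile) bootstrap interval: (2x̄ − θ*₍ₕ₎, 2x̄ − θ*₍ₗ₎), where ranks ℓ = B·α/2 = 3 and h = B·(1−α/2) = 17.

(7.22, 7.89)

Percentile endpoints at ranks 3 and 17: θ*₍3₎ = 7.13, θ*₍17₎ = 7.80.
Basic interval reflects these around x̄:
  lower = 2 × 7.51 − 7.80 = 7.22
  upper = 2 × 7.51 − 7.13 = 7.89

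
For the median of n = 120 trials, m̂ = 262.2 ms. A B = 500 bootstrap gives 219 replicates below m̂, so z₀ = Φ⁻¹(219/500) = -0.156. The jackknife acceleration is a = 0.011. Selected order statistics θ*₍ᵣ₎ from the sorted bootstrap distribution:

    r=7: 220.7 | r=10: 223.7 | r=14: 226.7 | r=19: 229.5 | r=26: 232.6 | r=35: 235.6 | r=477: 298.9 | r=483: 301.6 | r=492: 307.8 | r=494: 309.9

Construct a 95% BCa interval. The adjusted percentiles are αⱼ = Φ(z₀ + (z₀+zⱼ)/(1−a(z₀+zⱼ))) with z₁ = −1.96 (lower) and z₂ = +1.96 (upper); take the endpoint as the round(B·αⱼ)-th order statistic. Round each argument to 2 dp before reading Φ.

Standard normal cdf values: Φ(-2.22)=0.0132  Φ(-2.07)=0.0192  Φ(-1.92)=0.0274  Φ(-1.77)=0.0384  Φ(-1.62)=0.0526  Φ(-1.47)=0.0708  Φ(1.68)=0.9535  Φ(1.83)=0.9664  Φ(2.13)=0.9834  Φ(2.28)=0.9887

(220.7, 298.9)

Lower: z₀ + z₁ = -0.156 + (-1.960) = -2.116; 1 − a(z₀+z₁) = 1 − (0.011)(-2.116) = 1.0233; argument = -0.156 + (-2.116)/1.0233 = -2.2239 → -2.22.
α₁ = Φ(-2.22) = 0.0132; rank = round(500 × 0.0132) = 7; θ*₍7₎ = 220.7.
Upper: z₀ + z₂ = 1.804; 1 − a(z₀+z₂) = 0.9802; argument = 1.6845 → 1.68; α₂ = 0.9535; rank = 477; θ*₍477₎ = 298.9.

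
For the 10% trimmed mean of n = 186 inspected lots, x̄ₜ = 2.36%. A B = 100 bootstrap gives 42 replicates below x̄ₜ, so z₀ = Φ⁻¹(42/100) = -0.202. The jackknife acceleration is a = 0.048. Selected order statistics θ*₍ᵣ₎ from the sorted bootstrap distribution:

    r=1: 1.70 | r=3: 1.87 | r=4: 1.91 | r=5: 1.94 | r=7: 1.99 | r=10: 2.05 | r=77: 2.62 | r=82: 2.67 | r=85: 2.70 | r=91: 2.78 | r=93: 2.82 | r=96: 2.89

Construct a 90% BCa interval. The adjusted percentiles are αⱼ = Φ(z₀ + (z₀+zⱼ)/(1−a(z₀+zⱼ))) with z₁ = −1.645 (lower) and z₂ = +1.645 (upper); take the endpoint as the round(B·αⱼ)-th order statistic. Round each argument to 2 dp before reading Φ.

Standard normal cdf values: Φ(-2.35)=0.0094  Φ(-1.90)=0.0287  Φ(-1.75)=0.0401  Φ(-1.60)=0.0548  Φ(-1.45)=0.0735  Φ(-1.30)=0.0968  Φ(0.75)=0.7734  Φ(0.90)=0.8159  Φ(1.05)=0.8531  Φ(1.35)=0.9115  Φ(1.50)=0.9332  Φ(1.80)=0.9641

Lower: z₀ + z₁ = -0.202 + (-1.645) = -1.847; 1 − a(z₀+z₁) = 1 − (0.048)(-1.847) = 1.0887; argument = -0.202 + (-1.847)/1.0887 = -1.8986 → -1.90.
α₁ = Φ(-1.90) = 0.0287; rank = round(100 × 0.0287) = 3; θ*₍3₎ = 1.87.
Upper: z₀ + z₂ = 1.443; 1 − a(z₀+z₂) = 0.9307; argument = 1.3484 → 1.35; α₂ = 0.9115; rank = 91; θ*₍91₎ = 2.78.

(1.87, 2.78)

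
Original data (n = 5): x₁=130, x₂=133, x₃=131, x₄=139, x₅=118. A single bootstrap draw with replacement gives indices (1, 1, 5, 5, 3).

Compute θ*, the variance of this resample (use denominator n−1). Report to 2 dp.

θ* = 45.80

Resample values: 130, 130, 118, 118, 131.
Mean = 125.4000; sum of squared deviations = 183.2000
s² = 183.2000 / 4 = 45.8000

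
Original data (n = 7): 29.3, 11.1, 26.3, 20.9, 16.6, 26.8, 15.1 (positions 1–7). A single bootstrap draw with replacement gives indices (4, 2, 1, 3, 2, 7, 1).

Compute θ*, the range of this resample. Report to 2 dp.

θ* = 18.20

Resample values: 20.9, 11.1, 29.3, 26.3, 11.1, 15.1, 29.3.
Range = 29.3 − 11.1 = 18.20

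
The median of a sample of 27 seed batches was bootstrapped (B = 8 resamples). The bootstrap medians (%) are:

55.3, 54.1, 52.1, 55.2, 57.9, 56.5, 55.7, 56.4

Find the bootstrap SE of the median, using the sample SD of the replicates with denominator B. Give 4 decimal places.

Bootstrap SE is the standard deviation of the 8 replicate medians.
Mean of replicates: (55.3 + 54.1 + 52.1 + 55.2 + 57.9 + 56.5 + 55.7 + 56.4) / 8 = 443.20000 / 8 = 55.40000
Sum of squared deviations: (−0.10000)² + (−1.30000)² + (−3.30000)² + (−0.20000)² + (+2.50000)² + (+1.10000)² + (+0.30000)² + (+1.00000)² = 21.18000
Variance = 21.18000 / 8 = 2.64750
SE* = √2.64750

SE* = 1.6271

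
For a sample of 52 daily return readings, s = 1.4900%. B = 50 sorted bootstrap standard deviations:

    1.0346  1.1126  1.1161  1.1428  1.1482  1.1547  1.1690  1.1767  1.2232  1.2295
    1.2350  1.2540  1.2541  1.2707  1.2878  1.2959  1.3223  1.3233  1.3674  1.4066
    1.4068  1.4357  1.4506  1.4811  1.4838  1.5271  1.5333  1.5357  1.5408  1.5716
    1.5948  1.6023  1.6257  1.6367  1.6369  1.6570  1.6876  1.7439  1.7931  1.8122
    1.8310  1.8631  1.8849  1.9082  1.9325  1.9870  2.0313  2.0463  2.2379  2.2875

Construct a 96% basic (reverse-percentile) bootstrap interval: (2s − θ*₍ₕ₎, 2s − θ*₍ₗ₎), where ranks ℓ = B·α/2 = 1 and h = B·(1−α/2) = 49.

(0.7421, 1.9454)

Percentile endpoints at ranks 1 and 49: θ*₍1₎ = 1.0346, θ*₍49₎ = 2.2379.
Basic interval reflects these around s:
  lower = 2 × 1.4900 − 2.2379 = 0.7421
  upper = 2 × 1.4900 − 1.0346 = 1.9454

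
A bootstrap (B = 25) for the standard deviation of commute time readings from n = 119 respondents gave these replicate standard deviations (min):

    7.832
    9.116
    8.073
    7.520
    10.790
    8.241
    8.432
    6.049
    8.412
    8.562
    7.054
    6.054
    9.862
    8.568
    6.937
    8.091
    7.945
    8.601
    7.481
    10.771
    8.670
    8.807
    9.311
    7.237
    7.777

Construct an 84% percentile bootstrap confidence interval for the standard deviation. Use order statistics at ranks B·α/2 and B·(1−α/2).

(6.054, 9.862)

Sorted replicates: 6.049, 6.054, 6.937, 7.054, 7.237, 7.481, 7.520, 7.777, 7.832, 7.945, 8.073, 8.091, 8.241, 8.412, 8.432, 8.562, 8.568, 8.601, 8.670, 8.807, 9.116, 9.311, 9.862, 10.771, 10.790
α = 0.16; lower rank = 25 × 0.080 = 2; upper rank = 25 × 0.920 = 23.
The 2nd smallest replicate is 6.054; the 23rd is 9.862.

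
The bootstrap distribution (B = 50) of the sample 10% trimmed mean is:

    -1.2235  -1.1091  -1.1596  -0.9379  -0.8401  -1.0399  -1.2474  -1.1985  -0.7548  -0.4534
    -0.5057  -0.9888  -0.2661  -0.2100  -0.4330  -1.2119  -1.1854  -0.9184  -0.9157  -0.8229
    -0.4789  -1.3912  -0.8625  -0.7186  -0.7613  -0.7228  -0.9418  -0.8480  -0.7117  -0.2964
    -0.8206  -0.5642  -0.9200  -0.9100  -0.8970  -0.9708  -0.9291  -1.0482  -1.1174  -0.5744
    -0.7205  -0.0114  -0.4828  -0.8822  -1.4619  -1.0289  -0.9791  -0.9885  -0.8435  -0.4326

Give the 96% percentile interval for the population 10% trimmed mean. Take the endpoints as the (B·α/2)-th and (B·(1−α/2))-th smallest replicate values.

(-1.4619, -0.2100)

Sorted replicates: -1.4619, -1.3912, -1.2474, -1.2235, -1.2119, -1.1985, -1.1854, -1.1596, -1.1174, -1.1091, -1.0482, -1.0399, -1.0289, -0.9888, -0.9885, -0.9791, -0.9708, -0.9418, -0.9379, -0.9291, -0.9200, -0.9184, -0.9157, -0.9100, -0.8970, -0.8822, -0.8625, -0.8480, -0.8435, -0.8401, -0.8229, -0.8206, -0.7613, -0.7548, -0.7228, -0.7205, -0.7186, -0.7117, -0.5744, -0.5642, -0.5057, -0.4828, -0.4789, -0.4534, -0.4330, -0.4326, -0.2964, -0.2661, -0.2100, -0.0114
α = 0.04; lower rank = 50 × 0.020 = 1; upper rank = 50 × 0.980 = 49.
The 1st smallest replicate is -1.4619; the 49th is -0.2100.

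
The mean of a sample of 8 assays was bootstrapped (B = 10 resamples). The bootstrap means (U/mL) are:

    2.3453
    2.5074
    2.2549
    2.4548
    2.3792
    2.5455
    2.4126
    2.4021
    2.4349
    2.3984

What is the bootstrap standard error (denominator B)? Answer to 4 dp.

SE* = 0.0773

Bootstrap SE is the standard deviation of the 10 replicate means.
Mean of replicates: (2.3453 + 2.5074 + 2.2549 + 2.4548 + 2.3792 + 2.5455 + 2.4126 + 2.4021 + 2.4349 + 2.3984) / 10 = 24.13510 / 10 = 2.41351
Sum of squared deviations: (−0.06821)² + (+0.09389)² + (−0.15861)² + (+0.04129)² + (−0.03431)² + (+0.13199)² + (−0.00091)² + (−0.01141)² + (+0.02139)² + (−0.01511)² = 0.05975
Variance = 0.05975 / 10 = 0.00597
SE* = √0.00597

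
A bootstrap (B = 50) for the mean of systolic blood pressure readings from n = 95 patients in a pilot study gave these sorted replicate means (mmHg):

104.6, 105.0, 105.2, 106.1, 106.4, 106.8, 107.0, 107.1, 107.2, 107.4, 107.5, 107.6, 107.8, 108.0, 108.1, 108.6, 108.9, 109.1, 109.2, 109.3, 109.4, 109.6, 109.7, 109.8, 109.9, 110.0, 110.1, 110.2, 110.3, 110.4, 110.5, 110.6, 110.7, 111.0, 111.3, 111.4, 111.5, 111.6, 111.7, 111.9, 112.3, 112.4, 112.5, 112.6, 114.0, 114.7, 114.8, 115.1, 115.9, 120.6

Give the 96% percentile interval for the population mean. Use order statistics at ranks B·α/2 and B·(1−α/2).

α = 0.04; lower rank = 50 × 0.020 = 1; upper rank = 50 × 0.980 = 49.
The 1st smallest replicate is 104.6; the 49th is 115.9.

(104.6, 115.9)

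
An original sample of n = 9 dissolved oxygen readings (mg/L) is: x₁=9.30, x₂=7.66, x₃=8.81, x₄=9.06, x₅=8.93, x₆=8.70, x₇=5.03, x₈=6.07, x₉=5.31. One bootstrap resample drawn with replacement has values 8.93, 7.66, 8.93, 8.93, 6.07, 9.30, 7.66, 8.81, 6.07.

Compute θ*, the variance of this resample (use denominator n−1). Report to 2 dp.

Mean = 8.0400; sum of squared deviations = 12.6074
s² = 12.6074 / 8 = 1.5759

θ* = 1.58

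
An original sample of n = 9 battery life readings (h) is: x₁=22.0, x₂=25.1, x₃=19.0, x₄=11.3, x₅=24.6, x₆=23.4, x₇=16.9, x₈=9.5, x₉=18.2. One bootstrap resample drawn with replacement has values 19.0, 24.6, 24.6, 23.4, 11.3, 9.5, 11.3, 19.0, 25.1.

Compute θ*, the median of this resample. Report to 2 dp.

θ* = 19.00

Sorted: 9.5, 11.3, 11.3, 19.0, 19.0, 23.4, 24.6, 24.6, 25.1
Median = middle value = 19.00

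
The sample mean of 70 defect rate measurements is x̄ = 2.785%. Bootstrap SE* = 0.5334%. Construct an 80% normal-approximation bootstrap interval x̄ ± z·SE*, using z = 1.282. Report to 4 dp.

(2.1012, 3.4688)

Margin = 1.282 × 0.5334 = 0.68382
Interval: 2.785 ± 0.68382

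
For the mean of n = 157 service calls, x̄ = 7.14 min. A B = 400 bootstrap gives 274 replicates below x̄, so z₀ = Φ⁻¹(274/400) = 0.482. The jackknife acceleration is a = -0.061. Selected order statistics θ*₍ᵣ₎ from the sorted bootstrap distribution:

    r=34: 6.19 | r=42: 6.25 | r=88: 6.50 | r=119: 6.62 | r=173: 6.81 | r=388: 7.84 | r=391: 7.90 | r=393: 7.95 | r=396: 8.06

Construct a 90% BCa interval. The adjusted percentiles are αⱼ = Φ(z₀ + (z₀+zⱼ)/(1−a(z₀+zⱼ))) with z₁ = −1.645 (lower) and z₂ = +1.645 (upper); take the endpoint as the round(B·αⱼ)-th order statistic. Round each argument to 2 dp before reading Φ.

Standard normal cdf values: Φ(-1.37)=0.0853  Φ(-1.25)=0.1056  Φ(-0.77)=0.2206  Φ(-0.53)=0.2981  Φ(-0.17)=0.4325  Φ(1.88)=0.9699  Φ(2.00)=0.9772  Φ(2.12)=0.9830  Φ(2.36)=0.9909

Lower: z₀ + z₁ = 0.482 + (-1.645) = -1.163; 1 − a(z₀+z₁) = 1 − (-0.061)(-1.163) = 0.9291; argument = 0.482 + (-1.163)/0.9291 = -0.7698 → -0.77.
α₁ = Φ(-0.77) = 0.2206; rank = round(400 × 0.2206) = 88; θ*₍88₎ = 6.50.
Upper: z₀ + z₂ = 2.127; 1 − a(z₀+z₂) = 1.1297; argument = 2.3647 → 2.36; α₂ = 0.9909; rank = 396; θ*₍396₎ = 8.06.

(6.50, 8.06)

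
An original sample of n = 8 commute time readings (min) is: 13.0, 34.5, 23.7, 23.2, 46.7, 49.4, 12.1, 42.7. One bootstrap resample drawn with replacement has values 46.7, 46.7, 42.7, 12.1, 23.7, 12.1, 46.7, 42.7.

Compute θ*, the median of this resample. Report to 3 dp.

Sorted: 12.1, 12.1, 23.7, 42.7, 42.7, 46.7, 46.7, 46.7
Median = average of the two middle values = 42.700

θ* = 42.700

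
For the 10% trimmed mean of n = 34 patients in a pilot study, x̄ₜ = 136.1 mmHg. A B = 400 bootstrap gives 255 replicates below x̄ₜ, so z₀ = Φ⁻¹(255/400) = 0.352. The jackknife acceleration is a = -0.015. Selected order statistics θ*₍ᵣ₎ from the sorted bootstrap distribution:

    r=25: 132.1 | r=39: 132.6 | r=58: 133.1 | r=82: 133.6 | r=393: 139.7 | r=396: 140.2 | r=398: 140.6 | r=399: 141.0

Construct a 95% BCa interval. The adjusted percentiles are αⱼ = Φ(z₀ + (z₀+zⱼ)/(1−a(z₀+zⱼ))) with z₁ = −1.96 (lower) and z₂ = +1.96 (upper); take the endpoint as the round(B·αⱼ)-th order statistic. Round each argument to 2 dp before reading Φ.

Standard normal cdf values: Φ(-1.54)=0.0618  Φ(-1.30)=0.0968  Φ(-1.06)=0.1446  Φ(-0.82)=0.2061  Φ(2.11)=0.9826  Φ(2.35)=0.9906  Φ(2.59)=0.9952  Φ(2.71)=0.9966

Lower: z₀ + z₁ = 0.352 + (-1.960) = -1.608; 1 − a(z₀+z₁) = 1 − (-0.015)(-1.608) = 0.9759; argument = 0.352 + (-1.608)/0.9759 = -1.2957 → -1.30.
α₁ = Φ(-1.30) = 0.0968; rank = round(400 × 0.0968) = 39; θ*₍39₎ = 132.6.
Upper: z₀ + z₂ = 2.312; 1 − a(z₀+z₂) = 1.0347; argument = 2.5865 → 2.59; α₂ = 0.9952; rank = 398; θ*₍398₎ = 140.6.

(132.6, 140.6)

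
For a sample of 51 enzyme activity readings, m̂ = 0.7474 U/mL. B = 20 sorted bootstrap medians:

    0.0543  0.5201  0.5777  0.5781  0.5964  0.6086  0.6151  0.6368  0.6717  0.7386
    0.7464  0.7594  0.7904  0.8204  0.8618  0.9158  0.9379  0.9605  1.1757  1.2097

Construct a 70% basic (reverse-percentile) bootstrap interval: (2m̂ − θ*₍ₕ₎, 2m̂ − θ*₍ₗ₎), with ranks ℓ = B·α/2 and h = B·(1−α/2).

Percentile endpoints at ranks 3 and 17: θ*₍3₎ = 0.5777, θ*₍17₎ = 0.9379.
Basic interval reflects these around m̂:
  lower = 2 × 0.7474 − 0.9379 = 0.5569
  upper = 2 × 0.7474 − 0.5777 = 0.9171

(0.5569, 0.9171)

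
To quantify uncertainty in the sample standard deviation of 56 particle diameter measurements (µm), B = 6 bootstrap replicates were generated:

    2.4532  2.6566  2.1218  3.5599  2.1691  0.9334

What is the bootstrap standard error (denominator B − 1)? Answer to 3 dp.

Bootstrap SE is the standard deviation of the 6 replicate standard deviations.
Mean of replicates: (2.4532 + 2.6566 + 2.1218 + 3.5599 + 2.1691 + 0.9334) / 6 = 13.89400 / 6 = 2.31567
Sum of squared deviations: (+0.13753)² + (+0.34093)² + (−0.19387)² + (+1.24423)² + (−0.14657)² + (−1.38227)² = 3.65299
Variance = 3.65299 / 5 = 0.73060
SE* = √0.73060

SE* = 0.855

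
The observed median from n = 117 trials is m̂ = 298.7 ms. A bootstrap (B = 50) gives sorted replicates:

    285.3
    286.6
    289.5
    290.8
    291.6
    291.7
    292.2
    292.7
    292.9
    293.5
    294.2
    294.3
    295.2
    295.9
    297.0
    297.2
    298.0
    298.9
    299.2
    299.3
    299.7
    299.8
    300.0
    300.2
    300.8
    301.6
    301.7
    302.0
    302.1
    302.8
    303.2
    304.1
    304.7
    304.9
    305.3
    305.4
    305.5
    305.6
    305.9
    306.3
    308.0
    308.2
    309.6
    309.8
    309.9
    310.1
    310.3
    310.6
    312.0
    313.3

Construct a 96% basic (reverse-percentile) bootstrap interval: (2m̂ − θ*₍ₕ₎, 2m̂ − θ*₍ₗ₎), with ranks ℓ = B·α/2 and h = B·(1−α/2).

Percentile endpoints at ranks 1 and 49: θ*₍1₎ = 285.3, θ*₍49₎ = 312.0.
Basic interval reflects these around m̂:
  lower = 2 × 298.7 − 312.0 = 285.4
  upper = 2 × 298.7 − 285.3 = 312.1

(285.4, 312.1)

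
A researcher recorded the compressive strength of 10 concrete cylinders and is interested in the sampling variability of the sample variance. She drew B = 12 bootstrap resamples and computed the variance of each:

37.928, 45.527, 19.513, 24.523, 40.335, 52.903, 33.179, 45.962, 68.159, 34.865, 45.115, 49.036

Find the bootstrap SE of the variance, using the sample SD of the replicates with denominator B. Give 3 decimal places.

Bootstrap SE is the standard deviation of the 12 replicate variances.
Mean of replicates: (37.928 + 45.527 + 19.513 + 24.523 + 40.335 + 52.903 + 33.179 + 45.962 + 68.159 + 34.865 + 45.115 + 49.036) / 12 = 497.0450 / 12 = 41.4204
Sum of squared deviations: (−3.4924)² + (+4.1066)² + (−21.9074)² + (−16.8974)² + (−1.0854)² + (+11.4826)² + (−8.2414)² + (+4.5416)² + (+26.7386)² + (−6.5554)² + (+3.6946)² + (+7.6156)² = 1845.6658
Variance = 1845.6658 / 12 = 153.8055
SE* = √153.8055

SE* = 12.402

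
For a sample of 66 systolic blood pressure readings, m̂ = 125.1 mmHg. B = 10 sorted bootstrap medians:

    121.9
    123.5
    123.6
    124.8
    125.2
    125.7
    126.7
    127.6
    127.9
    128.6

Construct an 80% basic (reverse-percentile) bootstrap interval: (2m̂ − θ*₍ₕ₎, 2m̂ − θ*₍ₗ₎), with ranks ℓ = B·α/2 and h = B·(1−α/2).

(122.3, 128.3)

Percentile endpoints at ranks 1 and 9: θ*₍1₎ = 121.9, θ*₍9₎ = 127.9.
Basic interval reflects these around m̂:
  lower = 2 × 125.1 − 127.9 = 122.3
  upper = 2 × 125.1 − 121.9 = 128.3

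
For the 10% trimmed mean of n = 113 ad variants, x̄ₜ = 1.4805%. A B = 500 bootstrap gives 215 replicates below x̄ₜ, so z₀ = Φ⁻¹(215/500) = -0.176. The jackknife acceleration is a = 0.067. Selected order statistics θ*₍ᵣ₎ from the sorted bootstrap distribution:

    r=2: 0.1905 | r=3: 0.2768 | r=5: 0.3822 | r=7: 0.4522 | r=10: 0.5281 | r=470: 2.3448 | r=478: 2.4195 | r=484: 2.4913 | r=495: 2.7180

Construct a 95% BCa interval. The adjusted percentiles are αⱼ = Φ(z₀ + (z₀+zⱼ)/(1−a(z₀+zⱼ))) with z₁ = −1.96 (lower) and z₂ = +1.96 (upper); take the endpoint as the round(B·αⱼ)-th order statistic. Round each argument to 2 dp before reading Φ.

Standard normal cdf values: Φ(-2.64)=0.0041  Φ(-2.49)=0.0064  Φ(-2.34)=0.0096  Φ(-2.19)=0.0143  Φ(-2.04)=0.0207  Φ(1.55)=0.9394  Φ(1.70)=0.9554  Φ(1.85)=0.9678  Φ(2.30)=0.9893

Lower: z₀ + z₁ = -0.176 + (-1.960) = -2.136; 1 − a(z₀+z₁) = 1 − (0.067)(-2.136) = 1.1431; argument = -0.176 + (-2.136)/1.1431 = -2.0446 → -2.04.
α₁ = Φ(-2.04) = 0.0207; rank = round(500 × 0.0207) = 10; θ*₍10₎ = 0.5281.
Upper: z₀ + z₂ = 1.784; 1 − a(z₀+z₂) = 0.8805; argument = 1.8502 → 1.85; α₂ = 0.9678; rank = 484; θ*₍484₎ = 2.4913.

(0.5281, 2.4913)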